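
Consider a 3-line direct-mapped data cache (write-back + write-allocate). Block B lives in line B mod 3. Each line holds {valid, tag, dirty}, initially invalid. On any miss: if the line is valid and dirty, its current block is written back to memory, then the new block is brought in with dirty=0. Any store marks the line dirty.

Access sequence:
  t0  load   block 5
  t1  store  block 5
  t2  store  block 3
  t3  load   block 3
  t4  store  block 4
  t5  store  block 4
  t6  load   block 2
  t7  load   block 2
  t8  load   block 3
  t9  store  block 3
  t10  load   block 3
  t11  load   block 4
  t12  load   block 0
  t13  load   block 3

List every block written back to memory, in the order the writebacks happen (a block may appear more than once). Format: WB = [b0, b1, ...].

WB = [5, 3]

0: R B5 → L2 miss [-]
1: W B5 → L2 hit [D]
2: W B3 → L0 miss [D]
3: R B3 → L0 hit [D]
4: W B4 → L1 miss [D]
5: W B4 → L1 hit [D]
6: R B2 → L2 miss wb→B5 [-]
7: R B2 → L2 hit [-]
8: R B3 → L0 hit [D]
9: W B3 → L0 hit [D]
10: R B3 → L0 hit [D]
11: R B4 → L1 hit [D]
12: R B0 → L0 miss wb→B3 [-]
13: R B3 → L0 miss [-]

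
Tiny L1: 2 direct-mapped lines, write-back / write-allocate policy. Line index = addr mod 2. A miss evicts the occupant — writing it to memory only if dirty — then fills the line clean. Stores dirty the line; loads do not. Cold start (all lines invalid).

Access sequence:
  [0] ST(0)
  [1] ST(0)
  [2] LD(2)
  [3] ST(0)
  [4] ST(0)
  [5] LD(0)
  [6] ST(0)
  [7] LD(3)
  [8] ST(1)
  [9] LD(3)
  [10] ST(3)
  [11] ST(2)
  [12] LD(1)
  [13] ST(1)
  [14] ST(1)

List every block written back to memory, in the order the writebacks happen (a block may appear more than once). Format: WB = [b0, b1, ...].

0: W B0 -> L0 miss  d=D]
1: W B0 -> L0 hit  d=D]
2: R B2 -> L0 miss wb->B0  d=-]
3: W B0 -> L0 miss  d=D]
4: W B0 -> L0 hit  d=D]
5: R B0 -> L0 hit  d=D]
6: W B0 -> L0 hit  d=D]
7: R B3 -> L1 miss  d=-]
8: W B1 -> L1 miss  d=D]
9: R B3 -> L1 miss wb->B1  d=-]
10: W B3 -> L1 hit  d=D]
11: W B2 -> L0 miss wb->B0  d=D]
12: R B1 -> L1 miss wb->B3  d=-]
13: W B1 -> L1 hit  d=D]
14: W B1 -> L1 hit  d=D]

WB = [0, 1, 0, 3]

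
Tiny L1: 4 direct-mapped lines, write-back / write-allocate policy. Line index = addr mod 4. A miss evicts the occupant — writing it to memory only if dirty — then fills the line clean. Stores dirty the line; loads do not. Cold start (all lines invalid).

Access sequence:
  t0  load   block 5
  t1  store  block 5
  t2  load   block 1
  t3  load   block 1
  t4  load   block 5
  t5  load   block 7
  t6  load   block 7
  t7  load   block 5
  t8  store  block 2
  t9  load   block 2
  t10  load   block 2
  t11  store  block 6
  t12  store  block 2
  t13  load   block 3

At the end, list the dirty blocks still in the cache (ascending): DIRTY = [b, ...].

DIRTY = [2]

  0 | R B5 → L1 miss [-]
  1 | W B5 → L1 hit [D]
  2 | R B1 → L1 miss wb→B5 [-]
  3 | R B1 → L1 hit [-]
  4 | R B5 → L1 miss [-]
  5 | R B7 → L3 miss [-]
  6 | R B7 → L3 hit [-]
  7 | R B5 → L1 hit [-]
  8 | W B2 → L2 miss [D]
  9 | R B2 → L2 hit [D]
  10 | R B2 → L2 hit [D]
  11 | W B6 → L2 miss wb→B2 [D]
  12 | W B2 → L2 miss wb→B6 [D]
  13 | R B3 → L3 miss [-]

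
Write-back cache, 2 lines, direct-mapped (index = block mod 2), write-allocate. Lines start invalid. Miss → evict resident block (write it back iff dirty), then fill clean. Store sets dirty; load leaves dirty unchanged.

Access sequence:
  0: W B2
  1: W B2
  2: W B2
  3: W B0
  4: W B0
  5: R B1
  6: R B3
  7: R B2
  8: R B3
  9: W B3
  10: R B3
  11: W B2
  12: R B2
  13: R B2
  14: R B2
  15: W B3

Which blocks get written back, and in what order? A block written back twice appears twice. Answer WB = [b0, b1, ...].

WB = [2, 0]

0: W B2 → L0 miss [D]
1: W B2 → L0 hit [D]
2: W B2 → L0 hit [D]
3: W B0 → L0 miss wb→B2 [D]
4: W B0 → L0 hit [D]
5: R B1 → L1 miss [-]
6: R B3 → L1 miss [-]
7: R B2 → L0 miss wb→B0 [-]
8: R B3 → L1 hit [-]
9: W B3 → L1 hit [D]
10: R B3 → L1 hit [D]
11: W B2 → L0 hit [D]
12: R B2 → L0 hit [D]
13: R B2 → L0 hit [D]
14: R B2 → L0 hit [D]
15: W B3 → L1 hit [D]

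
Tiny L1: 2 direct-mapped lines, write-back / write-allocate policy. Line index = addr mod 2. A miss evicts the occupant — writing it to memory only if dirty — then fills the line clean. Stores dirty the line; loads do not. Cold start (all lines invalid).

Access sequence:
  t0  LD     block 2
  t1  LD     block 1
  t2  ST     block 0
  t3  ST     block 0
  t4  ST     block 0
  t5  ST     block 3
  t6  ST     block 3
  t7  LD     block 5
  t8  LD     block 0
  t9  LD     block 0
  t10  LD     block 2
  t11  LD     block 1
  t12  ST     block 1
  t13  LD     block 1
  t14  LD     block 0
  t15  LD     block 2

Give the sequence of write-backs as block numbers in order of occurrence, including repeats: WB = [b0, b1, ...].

0: R B2 -> L0 miss  d=-]
1: R B1 -> L1 miss  d=-]
2: W B0 -> L0 miss  d=D]
3: W B0 -> L0 hit  d=D]
4: W B0 -> L0 hit  d=D]
5: W B3 -> L1 miss  d=D]
6: W B3 -> L1 hit  d=D]
7: R B5 -> L1 miss wb->B3  d=-]
8: R B0 -> L0 hit  d=D]
9: R B0 -> L0 hit  d=D]
10: R B2 -> L0 miss wb->B0  d=-]
11: R B1 -> L1 miss  d=-]
12: W B1 -> L1 hit  d=D]
13: R B1 -> L1 hit  d=D]
14: R B0 -> L0 miss  d=-]
15: R B2 -> L0 miss  d=-]

WB = [3, 0]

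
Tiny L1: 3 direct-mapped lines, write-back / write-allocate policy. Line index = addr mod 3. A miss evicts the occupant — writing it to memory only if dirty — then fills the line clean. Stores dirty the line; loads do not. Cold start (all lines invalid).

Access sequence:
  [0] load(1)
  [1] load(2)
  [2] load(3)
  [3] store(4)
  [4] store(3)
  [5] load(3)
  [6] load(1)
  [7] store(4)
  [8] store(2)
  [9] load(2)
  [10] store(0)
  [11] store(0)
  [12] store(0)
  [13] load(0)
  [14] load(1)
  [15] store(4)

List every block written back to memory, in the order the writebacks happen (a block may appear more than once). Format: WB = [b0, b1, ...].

WB = [4, 3, 4]

0: R B1 → L1 miss [-]
1: R B2 → L2 miss [-]
2: R B3 → L0 miss [-]
3: W B4 → L1 miss [D]
4: W B3 → L0 hit [D]
5: R B3 → L0 hit [D]
6: R B1 → L1 miss wb→B4 [-]
7: W B4 → L1 miss [D]
8: W B2 → L2 hit [D]
9: R B2 → L2 hit [D]
10: W B0 → L0 miss wb→B3 [D]
11: W B0 → L0 hit [D]
12: W B0 → L0 hit [D]
13: R B0 → L0 hit [D]
14: R B1 → L1 miss wb→B4 [-]
15: W B4 → L1 miss [D]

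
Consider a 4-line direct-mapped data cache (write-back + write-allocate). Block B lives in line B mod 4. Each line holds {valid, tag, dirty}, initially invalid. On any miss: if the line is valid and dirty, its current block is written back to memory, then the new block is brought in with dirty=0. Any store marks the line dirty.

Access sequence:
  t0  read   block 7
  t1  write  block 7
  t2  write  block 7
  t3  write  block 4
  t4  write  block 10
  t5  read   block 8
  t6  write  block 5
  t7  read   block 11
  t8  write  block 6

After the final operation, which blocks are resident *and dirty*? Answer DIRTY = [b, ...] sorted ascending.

0: R B7 → L3 miss [-]
1: W B7 → L3 hit [D]
2: W B7 → L3 hit [D]
3: W B4 → L0 miss [D]
4: W B10 → L2 miss [D]
5: R B8 → L0 miss wb→B4 [-]
6: W B5 → L1 miss [D]
7: R B11 → L3 miss wb→B7 [-]
8: W B6 → L2 miss wb→B10 [D]

DIRTY = [5, 6]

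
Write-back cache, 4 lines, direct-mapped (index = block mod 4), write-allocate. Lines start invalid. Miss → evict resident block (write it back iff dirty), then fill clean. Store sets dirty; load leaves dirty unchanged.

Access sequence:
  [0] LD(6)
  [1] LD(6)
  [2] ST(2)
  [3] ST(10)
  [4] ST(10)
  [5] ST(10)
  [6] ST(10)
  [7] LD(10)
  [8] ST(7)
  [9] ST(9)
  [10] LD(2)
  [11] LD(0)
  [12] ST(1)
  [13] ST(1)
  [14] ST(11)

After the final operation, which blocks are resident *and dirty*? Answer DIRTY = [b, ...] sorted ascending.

DIRTY = [1, 11]

0: R B6 → L2 miss [-]
1: R B6 → L2 hit [-]
2: W B2 → L2 miss [D]
3: W B10 → L2 miss wb→B2 [D]
4: W B10 → L2 hit [D]
5: W B10 → L2 hit [D]
6: W B10 → L2 hit [D]
7: R B10 → L2 hit [D]
8: W B7 → L3 miss [D]
9: W B9 → L1 miss [D]
10: R B2 → L2 miss wb→B10 [-]
11: R B0 → L0 miss [-]
12: W B1 → L1 miss wb→B9 [D]
13: W B1 → L1 hit [D]
14: W B11 → L3 miss wb→B7 [D]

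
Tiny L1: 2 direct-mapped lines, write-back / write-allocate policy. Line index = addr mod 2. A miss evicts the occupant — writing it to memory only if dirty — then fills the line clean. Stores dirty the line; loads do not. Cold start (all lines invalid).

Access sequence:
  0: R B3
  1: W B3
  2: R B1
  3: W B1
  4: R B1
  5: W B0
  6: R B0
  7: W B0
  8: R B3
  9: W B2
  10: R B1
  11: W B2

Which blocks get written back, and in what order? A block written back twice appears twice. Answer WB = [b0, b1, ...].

WB = [3, 1, 0]

0: R B3 → L1 miss [-]
1: W B3 → L1 hit [D]
2: R B1 → L1 miss wb→B3 [-]
3: W B1 → L1 hit [D]
4: R B1 → L1 hit [D]
5: W B0 → L0 miss [D]
6: R B0 → L0 hit [D]
7: W B0 → L0 hit [D]
8: R B3 → L1 miss wb→B1 [-]
9: W B2 → L0 miss wb→B0 [D]
10: R B1 → L1 miss [-]
11: W B2 → L0 hit [D]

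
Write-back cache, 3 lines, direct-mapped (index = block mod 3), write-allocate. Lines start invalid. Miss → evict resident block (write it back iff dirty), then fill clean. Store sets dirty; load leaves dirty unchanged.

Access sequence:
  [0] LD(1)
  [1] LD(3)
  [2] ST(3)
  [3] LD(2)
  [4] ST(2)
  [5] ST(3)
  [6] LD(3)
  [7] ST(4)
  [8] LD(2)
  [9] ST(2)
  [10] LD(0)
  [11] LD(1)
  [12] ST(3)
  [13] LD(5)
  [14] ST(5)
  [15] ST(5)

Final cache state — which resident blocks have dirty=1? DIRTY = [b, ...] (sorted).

DIRTY = [3, 5]

0: R B1 -> L1 miss  d=-]
1: R B3 -> L0 miss  d=-]
2: W B3 -> L0 hit  d=D]
3: R B2 -> L2 miss  d=-]
4: W B2 -> L2 hit  d=D]
5: W B3 -> L0 hit  d=D]
6: R B3 -> L0 hit  d=D]
7: W B4 -> L1 miss  d=D]
8: R B2 -> L2 hit  d=D]
9: W B2 -> L2 hit  d=D]
10: R B0 -> L0 miss wb->B3  d=-]
11: R B1 -> L1 miss wb->B4  d=-]
12: W B3 -> L0 miss  d=D]
13: R B5 -> L2 miss wb->B2  d=-]
14: W B5 -> L2 hit  d=D]
15: W B5 -> L2 hit  d=D]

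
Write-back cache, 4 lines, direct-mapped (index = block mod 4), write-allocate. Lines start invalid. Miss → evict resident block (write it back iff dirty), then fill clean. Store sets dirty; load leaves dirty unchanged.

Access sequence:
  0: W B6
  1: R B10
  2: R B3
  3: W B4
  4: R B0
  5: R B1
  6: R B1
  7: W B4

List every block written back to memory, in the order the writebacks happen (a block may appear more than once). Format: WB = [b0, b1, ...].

0: W B6 → L2 miss [D]
1: R B10 → L2 miss wb→B6 [-]
2: R B3 → L3 miss [-]
3: W B4 → L0 miss [D]
4: R B0 → L0 miss wb→B4 [-]
5: R B1 → L1 miss [-]
6: R B1 → L1 hit [-]
7: W B4 → L0 miss [D]

WB = [6, 4]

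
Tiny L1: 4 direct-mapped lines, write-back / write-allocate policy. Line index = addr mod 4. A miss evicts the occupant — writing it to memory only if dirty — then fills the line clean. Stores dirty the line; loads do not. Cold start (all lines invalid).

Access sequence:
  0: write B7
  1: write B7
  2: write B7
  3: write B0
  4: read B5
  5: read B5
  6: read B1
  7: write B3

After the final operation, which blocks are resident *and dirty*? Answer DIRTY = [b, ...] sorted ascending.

DIRTY = [0, 3]

0: W B7 → L3 miss [D]
1: W B7 → L3 hit [D]
2: W B7 → L3 hit [D]
3: W B0 → L0 miss [D]
4: R B5 → L1 miss [-]
5: R B5 → L1 hit [-]
6: R B1 → L1 miss [-]
7: W B3 → L3 miss wb→B7 [D]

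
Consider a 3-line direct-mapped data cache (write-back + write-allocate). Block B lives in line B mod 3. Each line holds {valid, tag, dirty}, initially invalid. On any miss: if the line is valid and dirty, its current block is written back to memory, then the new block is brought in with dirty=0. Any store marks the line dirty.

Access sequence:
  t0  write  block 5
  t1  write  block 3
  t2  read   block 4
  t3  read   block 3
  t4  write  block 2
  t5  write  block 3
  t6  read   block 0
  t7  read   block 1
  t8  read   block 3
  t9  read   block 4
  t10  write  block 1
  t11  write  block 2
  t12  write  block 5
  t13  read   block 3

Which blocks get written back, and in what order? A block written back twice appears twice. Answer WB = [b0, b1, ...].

WB = [5, 3, 2]

  0 | W B5 → L2 miss [D]
  1 | W B3 → L0 miss [D]
  2 | R B4 → L1 miss [-]
  3 | R B3 → L0 hit [D]
  4 | W B2 → L2 miss wb→B5 [D]
  5 | W B3 → L0 hit [D]
  6 | R B0 → L0 miss wb→B3 [-]
  7 | R B1 → L1 miss [-]
  8 | R B3 → L0 miss [-]
  9 | R B4 → L1 miss [-]
  10 | W B1 → L1 miss [D]
  11 | W B2 → L2 hit [D]
  12 | W B5 → L2 miss wb→B2 [D]
  13 | R B3 → L0 hit [-]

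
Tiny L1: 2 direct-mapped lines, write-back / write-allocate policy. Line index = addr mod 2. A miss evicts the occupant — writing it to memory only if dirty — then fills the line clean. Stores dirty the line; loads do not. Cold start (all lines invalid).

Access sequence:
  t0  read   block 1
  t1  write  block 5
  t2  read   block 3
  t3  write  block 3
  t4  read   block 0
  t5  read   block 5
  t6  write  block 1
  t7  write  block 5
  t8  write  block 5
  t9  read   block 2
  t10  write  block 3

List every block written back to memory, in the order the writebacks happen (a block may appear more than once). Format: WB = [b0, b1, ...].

WB = [5, 3, 1, 5]

0: R B1 -> L1 miss  d=-]
1: W B5 -> L1 miss  d=D]
2: R B3 -> L1 miss wb->B5  d=-]
3: W B3 -> L1 hit  d=D]
4: R B0 -> L0 miss  d=-]
5: R B5 -> L1 miss wb->B3  d=-]
6: W B1 -> L1 miss  d=D]
7: W B5 -> L1 miss wb->B1  d=D]
8: W B5 -> L1 hit  d=D]
9: R B2 -> L0 miss  d=-]
10: W B3 -> L1 miss wb->B5  d=D]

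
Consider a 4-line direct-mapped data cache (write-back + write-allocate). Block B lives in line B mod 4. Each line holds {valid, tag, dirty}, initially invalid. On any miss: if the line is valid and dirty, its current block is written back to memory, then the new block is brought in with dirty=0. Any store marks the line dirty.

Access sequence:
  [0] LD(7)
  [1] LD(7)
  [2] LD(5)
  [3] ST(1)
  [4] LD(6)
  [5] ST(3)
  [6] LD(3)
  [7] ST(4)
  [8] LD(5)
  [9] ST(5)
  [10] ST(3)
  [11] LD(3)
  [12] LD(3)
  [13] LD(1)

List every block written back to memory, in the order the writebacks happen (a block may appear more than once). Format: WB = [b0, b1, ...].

WB = [1, 5]

0: R B7 → L3 miss [-]
1: R B7 → L3 hit [-]
2: R B5 → L1 miss [-]
3: W B1 → L1 miss [D]
4: R B6 → L2 miss [-]
5: W B3 → L3 miss [D]
6: R B3 → L3 hit [D]
7: W B4 → L0 miss [D]
8: R B5 → L1 miss wb→B1 [-]
9: W B5 → L1 hit [D]
10: W B3 → L3 hit [D]
11: R B3 → L3 hit [D]
12: R B3 → L3 hit [D]
13: R B1 → L1 miss wb→B5 [-]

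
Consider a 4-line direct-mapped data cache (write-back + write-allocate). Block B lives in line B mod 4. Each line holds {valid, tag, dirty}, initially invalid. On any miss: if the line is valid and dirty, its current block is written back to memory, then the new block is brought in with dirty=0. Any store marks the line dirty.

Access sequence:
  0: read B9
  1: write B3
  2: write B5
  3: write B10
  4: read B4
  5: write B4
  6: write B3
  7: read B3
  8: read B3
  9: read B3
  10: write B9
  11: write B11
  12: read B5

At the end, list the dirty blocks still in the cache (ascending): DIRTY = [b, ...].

0: R B9 → L1 miss [-]
1: W B3 → L3 miss [D]
2: W B5 → L1 miss [D]
3: W B10 → L2 miss [D]
4: R B4 → L0 miss [-]
5: W B4 → L0 hit [D]
6: W B3 → L3 hit [D]
7: R B3 → L3 hit [D]
8: R B3 → L3 hit [D]
9: R B3 → L3 hit [D]
10: W B9 → L1 miss wb→B5 [D]
11: W B11 → L3 miss wb→B3 [D]
12: R B5 → L1 miss wb→B9 [-]

DIRTY = [4, 10, 11]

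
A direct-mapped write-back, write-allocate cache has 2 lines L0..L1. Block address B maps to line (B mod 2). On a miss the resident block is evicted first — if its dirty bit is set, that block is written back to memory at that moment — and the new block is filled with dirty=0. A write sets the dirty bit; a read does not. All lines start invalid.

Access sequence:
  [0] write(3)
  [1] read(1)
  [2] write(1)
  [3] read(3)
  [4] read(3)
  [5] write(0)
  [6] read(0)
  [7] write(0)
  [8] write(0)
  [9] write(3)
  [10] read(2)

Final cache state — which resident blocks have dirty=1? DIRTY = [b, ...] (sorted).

0: W B3 → L1 miss [D]
1: R B1 → L1 miss wb→B3 [-]
2: W B1 → L1 hit [D]
3: R B3 → L1 miss wb→B1 [-]
4: R B3 → L1 hit [-]
5: W B0 → L0 miss [D]
6: R B0 → L0 hit [D]
7: W B0 → L0 hit [D]
8: W B0 → L0 hit [D]
9: W B3 → L1 hit [D]
10: R B2 → L0 miss wb→B0 [-]

DIRTY = [3]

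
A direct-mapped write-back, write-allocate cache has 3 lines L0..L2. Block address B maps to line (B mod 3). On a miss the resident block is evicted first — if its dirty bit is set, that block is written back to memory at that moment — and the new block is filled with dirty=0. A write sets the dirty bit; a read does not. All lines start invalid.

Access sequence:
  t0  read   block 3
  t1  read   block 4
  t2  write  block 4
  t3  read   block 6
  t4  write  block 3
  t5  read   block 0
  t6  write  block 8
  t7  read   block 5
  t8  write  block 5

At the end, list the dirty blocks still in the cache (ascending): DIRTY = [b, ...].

  0 | R B3 → L0 miss [-]
  1 | R B4 → L1 miss [-]
  2 | W B4 → L1 hit [D]
  3 | R B6 → L0 miss [-]
  4 | W B3 → L0 miss [D]
  5 | R B0 → L0 miss wb→B3 [-]
  6 | W B8 → L2 miss [D]
  7 | R B5 → L2 miss wb→B8 [-]
  8 | W B5 → L2 hit [D]

DIRTY = [4, 5]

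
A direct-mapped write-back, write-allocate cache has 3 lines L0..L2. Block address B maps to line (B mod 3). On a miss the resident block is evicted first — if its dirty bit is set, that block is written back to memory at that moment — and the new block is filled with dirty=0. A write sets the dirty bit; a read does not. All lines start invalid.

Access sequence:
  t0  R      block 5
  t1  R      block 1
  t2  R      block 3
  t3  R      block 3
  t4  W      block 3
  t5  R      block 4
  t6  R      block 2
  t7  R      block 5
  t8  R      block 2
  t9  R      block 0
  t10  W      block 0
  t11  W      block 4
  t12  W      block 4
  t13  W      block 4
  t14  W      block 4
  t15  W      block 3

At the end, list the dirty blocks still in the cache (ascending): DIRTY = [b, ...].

DIRTY = [3, 4]

0: R B5 -> L2 miss  d=-]
1: R B1 -> L1 miss  d=-]
2: R B3 -> L0 miss  d=-]
3: R B3 -> L0 hit  d=-]
4: W B3 -> L0 hit  d=D]
5: R B4 -> L1 miss  d=-]
6: R B2 -> L2 miss  d=-]
7: R B5 -> L2 miss  d=-]
8: R B2 -> L2 miss  d=-]
9: R B0 -> L0 miss wb->B3  d=-]
10: W B0 -> L0 hit  d=D]
11: W B4 -> L1 hit  d=D]
12: W B4 -> L1 hit  d=D]
13: W B4 -> L1 hit  d=D]
14: W B4 -> L1 hit  d=D]
15: W B3 -> L0 miss wb->B0  d=D]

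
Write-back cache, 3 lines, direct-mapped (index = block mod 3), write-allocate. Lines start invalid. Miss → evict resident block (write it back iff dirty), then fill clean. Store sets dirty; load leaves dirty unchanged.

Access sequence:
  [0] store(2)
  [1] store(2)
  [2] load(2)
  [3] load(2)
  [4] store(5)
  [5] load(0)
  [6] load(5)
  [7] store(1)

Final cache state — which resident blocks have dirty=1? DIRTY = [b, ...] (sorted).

DIRTY = [1, 5]

0: W B2 -> L2 miss  d=D]
1: W B2 -> L2 hit  d=D]
2: R B2 -> L2 hit  d=D]
3: R B2 -> L2 hit  d=D]
4: W B5 -> L2 miss wb->B2  d=D]
5: R B0 -> L0 miss  d=-]
6: R B5 -> L2 hit  d=D]
7: W B1 -> L1 miss  d=D]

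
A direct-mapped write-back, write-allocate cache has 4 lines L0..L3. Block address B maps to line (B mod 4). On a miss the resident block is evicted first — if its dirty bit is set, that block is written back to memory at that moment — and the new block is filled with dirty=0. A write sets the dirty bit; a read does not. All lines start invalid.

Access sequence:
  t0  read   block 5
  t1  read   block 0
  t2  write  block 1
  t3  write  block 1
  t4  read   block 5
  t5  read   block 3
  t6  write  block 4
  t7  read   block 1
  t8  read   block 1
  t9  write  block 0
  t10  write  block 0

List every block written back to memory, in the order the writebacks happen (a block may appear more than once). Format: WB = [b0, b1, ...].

  0 | R B5 → L1 miss [-]
  1 | R B0 → L0 miss [-]
  2 | W B1 → L1 miss [D]
  3 | W B1 → L1 hit [D]
  4 | R B5 → L1 miss wb→B1 [-]
  5 | R B3 → L3 miss [-]
  6 | W B4 → L0 miss [D]
  7 | R B1 → L1 miss [-]
  8 | R B1 → L1 hit [-]
  9 | W B0 → L0 miss wb→B4 [D]
  10 | W B0 → L0 hit [D]

WB = [1, 4]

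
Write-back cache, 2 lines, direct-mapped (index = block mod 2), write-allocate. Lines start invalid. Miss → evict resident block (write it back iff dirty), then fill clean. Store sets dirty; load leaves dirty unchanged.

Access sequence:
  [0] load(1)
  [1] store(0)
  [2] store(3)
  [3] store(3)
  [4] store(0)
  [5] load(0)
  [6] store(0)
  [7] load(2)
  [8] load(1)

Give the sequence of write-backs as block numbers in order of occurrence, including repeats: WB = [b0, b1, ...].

WB = [0, 3]

  0 | R B1 → L1 miss [-]
  1 | W B0 → L0 miss [D]
  2 | W B3 → L1 miss [D]
  3 | W B3 → L1 hit [D]
  4 | W B0 → L0 hit [D]
  5 | R B0 → L0 hit [D]
  6 | W B0 → L0 hit [D]
  7 | R B2 → L0 miss wb→B0 [-]
  8 | R B1 → L1 miss wb→B3 [-]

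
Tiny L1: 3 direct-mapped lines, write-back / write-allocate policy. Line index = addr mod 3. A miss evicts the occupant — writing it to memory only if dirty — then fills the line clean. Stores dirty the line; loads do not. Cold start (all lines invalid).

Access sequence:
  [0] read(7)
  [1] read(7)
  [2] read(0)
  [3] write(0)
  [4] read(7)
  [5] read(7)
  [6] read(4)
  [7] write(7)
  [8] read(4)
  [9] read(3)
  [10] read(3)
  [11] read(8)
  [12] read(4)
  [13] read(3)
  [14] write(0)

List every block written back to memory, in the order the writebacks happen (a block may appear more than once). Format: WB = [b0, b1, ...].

WB = [7, 0]

0: R B7 → L1 miss [-]
1: R B7 → L1 hit [-]
2: R B0 → L0 miss [-]
3: W B0 → L0 hit [D]
4: R B7 → L1 hit [-]
5: R B7 → L1 hit [-]
6: R B4 → L1 miss [-]
7: W B7 → L1 miss [D]
8: R B4 → L1 miss wb→B7 [-]
9: R B3 → L0 miss wb→B0 [-]
10: R B3 → L0 hit [-]
11: R B8 → L2 miss [-]
12: R B4 → L1 hit [-]
13: R B3 → L0 hit [-]
14: W B0 → L0 miss [D]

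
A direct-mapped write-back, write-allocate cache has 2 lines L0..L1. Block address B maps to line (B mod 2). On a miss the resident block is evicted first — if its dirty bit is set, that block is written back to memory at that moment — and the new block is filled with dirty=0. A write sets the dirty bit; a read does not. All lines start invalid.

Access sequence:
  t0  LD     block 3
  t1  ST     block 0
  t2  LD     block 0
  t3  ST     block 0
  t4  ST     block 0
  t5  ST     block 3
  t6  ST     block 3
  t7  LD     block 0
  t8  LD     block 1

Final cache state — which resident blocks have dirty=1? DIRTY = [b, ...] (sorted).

  0 | R B3 → L1 miss [-]
  1 | W B0 → L0 miss [D]
  2 | R B0 → L0 hit [D]
  3 | W B0 → L0 hit [D]
  4 | W B0 → L0 hit [D]
  5 | W B3 → L1 hit [D]
  6 | W B3 → L1 hit [D]
  7 | R B0 → L0 hit [D]
  8 | R B1 → L1 miss wb→B3 [-]

DIRTY = [0]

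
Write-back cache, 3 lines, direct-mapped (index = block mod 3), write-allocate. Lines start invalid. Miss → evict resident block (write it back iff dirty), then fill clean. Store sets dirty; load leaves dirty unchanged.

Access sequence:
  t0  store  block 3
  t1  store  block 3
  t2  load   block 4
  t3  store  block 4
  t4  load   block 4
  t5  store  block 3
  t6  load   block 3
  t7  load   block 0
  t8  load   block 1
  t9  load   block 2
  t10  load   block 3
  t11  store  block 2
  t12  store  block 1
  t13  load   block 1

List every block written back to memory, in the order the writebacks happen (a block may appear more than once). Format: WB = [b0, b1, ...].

0: W B3 → L0 miss [D]
1: W B3 → L0 hit [D]
2: R B4 → L1 miss [-]
3: W B4 → L1 hit [D]
4: R B4 → L1 hit [D]
5: W B3 → L0 hit [D]
6: R B3 → L0 hit [D]
7: R B0 → L0 miss wb→B3 [-]
8: R B1 → L1 miss wb→B4 [-]
9: R B2 → L2 miss [-]
10: R B3 → L0 miss [-]
11: W B2 → L2 hit [D]
12: W B1 → L1 hit [D]
13: R B1 → L1 hit [D]

WB = [3, 4]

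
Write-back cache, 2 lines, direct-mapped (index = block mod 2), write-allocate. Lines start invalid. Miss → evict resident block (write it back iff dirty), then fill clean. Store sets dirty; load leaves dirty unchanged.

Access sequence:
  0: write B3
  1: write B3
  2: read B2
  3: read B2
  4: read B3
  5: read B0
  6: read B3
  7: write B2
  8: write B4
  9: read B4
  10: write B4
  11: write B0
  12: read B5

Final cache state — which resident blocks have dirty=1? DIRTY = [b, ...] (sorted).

DIRTY = [0]

  0 | W B3 → L1 miss [D]
  1 | W B3 → L1 hit [D]
  2 | R B2 → L0 miss [-]
  3 | R B2 → L0 hit [-]
  4 | R B3 → L1 hit [D]
  5 | R B0 → L0 miss [-]
  6 | R B3 → L1 hit [D]
  7 | W B2 → L0 miss [D]
  8 | W B4 → L0 miss wb→B2 [D]
  9 | R B4 → L0 hit [D]
  10 | W B4 → L0 hit [D]
  11 | W B0 → L0 miss wb→B4 [D]
  12 | R B5 → L1 miss wb→B3 [-]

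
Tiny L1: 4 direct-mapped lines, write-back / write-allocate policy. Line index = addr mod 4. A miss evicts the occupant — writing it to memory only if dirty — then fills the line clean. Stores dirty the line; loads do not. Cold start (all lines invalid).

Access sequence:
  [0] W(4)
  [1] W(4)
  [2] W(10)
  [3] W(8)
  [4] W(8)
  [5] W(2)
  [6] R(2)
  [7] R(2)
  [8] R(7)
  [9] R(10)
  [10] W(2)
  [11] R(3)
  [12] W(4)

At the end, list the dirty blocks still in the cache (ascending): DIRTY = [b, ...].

0: W B4 → L0 miss [D]
1: W B4 → L0 hit [D]
2: W B10 → L2 miss [D]
3: W B8 → L0 miss wb→B4 [D]
4: W B8 → L0 hit [D]
5: W B2 → L2 miss wb→B10 [D]
6: R B2 → L2 hit [D]
7: R B2 → L2 hit [D]
8: R B7 → L3 miss [-]
9: R B10 → L2 miss wb→B2 [-]
10: W B2 → L2 miss [D]
11: R B3 → L3 miss [-]
12: W B4 → L0 miss wb→B8 [D]

DIRTY = [2, 4]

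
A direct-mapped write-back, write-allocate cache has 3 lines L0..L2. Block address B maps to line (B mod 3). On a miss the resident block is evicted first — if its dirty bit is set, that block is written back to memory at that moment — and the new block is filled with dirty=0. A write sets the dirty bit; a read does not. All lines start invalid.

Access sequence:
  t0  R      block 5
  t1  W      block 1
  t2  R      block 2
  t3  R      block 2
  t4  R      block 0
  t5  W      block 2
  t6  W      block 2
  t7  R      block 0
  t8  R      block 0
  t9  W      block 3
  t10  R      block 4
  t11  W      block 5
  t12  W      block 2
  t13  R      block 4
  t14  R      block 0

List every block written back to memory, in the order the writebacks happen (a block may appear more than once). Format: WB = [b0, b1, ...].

0: R B5 -> L2 miss  d=-]
1: W B1 -> L1 miss  d=D]
2: R B2 -> L2 miss  d=-]
3: R B2 -> L2 hit  d=-]
4: R B0 -> L0 miss  d=-]
5: W B2 -> L2 hit  d=D]
6: W B2 -> L2 hit  d=D]
7: R B0 -> L0 hit  d=-]
8: R B0 -> L0 hit  d=-]
9: W B3 -> L0 miss  d=D]
10: R B4 -> L1 miss wb->B1  d=-]
11: W B5 -> L2 miss wb->B2  d=D]
12: W B2 -> L2 miss wb->B5  d=D]
13: R B4 -> L1 hit  d=-]
14: R B0 -> L0 miss wb->B3  d=-]

WB = [1, 2, 5, 3]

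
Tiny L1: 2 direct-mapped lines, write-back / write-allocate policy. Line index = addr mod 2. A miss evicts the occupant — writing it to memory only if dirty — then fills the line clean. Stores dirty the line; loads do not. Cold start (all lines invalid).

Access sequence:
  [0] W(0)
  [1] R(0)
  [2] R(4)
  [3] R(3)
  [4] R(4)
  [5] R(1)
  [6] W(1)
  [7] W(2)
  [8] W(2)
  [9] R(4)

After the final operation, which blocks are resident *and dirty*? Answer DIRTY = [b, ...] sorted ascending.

0: W B0 → L0 miss [D]
1: R B0 → L0 hit [D]
2: R B4 → L0 miss wb→B0 [-]
3: R B3 → L1 miss [-]
4: R B4 → L0 hit [-]
5: R B1 → L1 miss [-]
6: W B1 → L1 hit [D]
7: W B2 → L0 miss [D]
8: W B2 → L0 hit [D]
9: R B4 → L0 miss wb→B2 [-]

DIRTY = [1]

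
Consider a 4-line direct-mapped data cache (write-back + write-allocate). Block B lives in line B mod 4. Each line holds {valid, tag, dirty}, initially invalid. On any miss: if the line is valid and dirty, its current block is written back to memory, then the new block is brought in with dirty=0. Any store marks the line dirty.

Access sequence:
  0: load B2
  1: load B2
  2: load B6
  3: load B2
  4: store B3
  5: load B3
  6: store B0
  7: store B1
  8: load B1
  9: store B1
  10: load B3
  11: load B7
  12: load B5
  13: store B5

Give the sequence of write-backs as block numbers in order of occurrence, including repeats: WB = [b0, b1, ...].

  0 | R B2 → L2 miss [-]
  1 | R B2 → L2 hit [-]
  2 | R B6 → L2 miss [-]
  3 | R B2 → L2 miss [-]
  4 | W B3 → L3 miss [D]
  5 | R B3 → L3 hit [D]
  6 | W B0 → L0 miss [D]
  7 | W B1 → L1 miss [D]
  8 | R B1 → L1 hit [D]
  9 | W B1 → L1 hit [D]
  10 | R B3 → L3 hit [D]
  11 | R B7 → L3 miss wb→B3 [-]
  12 | R B5 → L1 miss wb→B1 [-]
  13 | W B5 → L1 hit [D]

WB = [3, 1]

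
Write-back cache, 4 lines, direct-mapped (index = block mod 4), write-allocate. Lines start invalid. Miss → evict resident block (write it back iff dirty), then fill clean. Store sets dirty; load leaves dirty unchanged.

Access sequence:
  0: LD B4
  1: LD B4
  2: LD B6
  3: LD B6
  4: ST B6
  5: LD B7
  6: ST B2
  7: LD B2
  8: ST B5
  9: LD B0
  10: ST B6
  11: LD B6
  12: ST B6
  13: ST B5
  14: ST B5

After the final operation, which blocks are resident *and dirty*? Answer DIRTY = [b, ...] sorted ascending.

  0 | R B4 → L0 miss [-]
  1 | R B4 → L0 hit [-]
  2 | R B6 → L2 miss [-]
  3 | R B6 → L2 hit [-]
  4 | W B6 → L2 hit [D]
  5 | R B7 → L3 miss [-]
  6 | W B2 → L2 miss wb→B6 [D]
  7 | R B2 → L2 hit [D]
  8 | W B5 → L1 miss [D]
  9 | R B0 → L0 miss [-]
  10 | W B6 → L2 miss wb→B2 [D]
  11 | R B6 → L2 hit [D]
  12 | W B6 → L2 hit [D]
  13 | W B5 → L1 hit [D]
  14 | W B5 → L1 hit [D]

DIRTY = [5, 6]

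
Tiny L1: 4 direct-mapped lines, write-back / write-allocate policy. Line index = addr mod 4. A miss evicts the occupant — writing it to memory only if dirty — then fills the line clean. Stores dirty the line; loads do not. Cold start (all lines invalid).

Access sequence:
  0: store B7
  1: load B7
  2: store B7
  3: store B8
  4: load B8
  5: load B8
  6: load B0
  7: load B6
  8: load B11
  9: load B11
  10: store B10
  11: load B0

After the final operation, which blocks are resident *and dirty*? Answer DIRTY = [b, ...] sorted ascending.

  0 | W B7 → L3 miss [D]
  1 | R B7 → L3 hit [D]
  2 | W B7 → L3 hit [D]
  3 | W B8 → L0 miss [D]
  4 | R B8 → L0 hit [D]
  5 | R B8 → L0 hit [D]
  6 | R B0 → L0 miss wb→B8 [-]
  7 | R B6 → L2 miss [-]
  8 | R B11 → L3 miss wb→B7 [-]
  9 | R B11 → L3 hit [-]
  10 | W B10 → L2 miss [D]
  11 | R B0 → L0 hit [-]

DIRTY = [10]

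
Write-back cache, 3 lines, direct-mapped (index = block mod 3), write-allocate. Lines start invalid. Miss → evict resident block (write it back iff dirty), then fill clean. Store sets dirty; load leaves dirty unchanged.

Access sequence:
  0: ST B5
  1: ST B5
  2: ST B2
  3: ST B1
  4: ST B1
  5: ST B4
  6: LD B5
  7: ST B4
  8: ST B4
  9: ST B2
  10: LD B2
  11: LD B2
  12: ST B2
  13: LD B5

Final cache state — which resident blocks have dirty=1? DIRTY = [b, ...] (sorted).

DIRTY = [4]

0: W B5 → L2 miss [D]
1: W B5 → L2 hit [D]
2: W B2 → L2 miss wb→B5 [D]
3: W B1 → L1 miss [D]
4: W B1 → L1 hit [D]
5: W B4 → L1 miss wb→B1 [D]
6: R B5 → L2 miss wb→B2 [-]
7: W B4 → L1 hit [D]
8: W B4 → L1 hit [D]
9: W B2 → L2 miss [D]
10: R B2 → L2 hit [D]
11: R B2 → L2 hit [D]
12: W B2 → L2 hit [D]
13: R B5 → L2 miss wb→B2 [-]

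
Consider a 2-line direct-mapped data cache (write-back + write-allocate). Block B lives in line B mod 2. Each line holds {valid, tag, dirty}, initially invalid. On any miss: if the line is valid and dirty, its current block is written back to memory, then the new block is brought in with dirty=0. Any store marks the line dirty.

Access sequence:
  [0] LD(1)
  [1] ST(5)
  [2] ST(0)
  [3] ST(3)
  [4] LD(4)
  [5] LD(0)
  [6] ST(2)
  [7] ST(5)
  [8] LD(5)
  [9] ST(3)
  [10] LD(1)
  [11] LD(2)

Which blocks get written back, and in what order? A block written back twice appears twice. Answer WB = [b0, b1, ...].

  0 | R B1 → L1 miss [-]
  1 | W B5 → L1 miss [D]
  2 | W B0 → L0 miss [D]
  3 | W B3 → L1 miss wb→B5 [D]
  4 | R B4 → L0 miss wb→B0 [-]
  5 | R B0 → L0 miss [-]
  6 | W B2 → L0 miss [D]
  7 | W B5 → L1 miss wb→B3 [D]
  8 | R B5 → L1 hit [D]
  9 | W B3 → L1 miss wb→B5 [D]
  10 | R B1 → L1 miss wb→B3 [-]
  11 | R B2 → L0 hit [D]

WB = [5, 0, 3, 5, 3]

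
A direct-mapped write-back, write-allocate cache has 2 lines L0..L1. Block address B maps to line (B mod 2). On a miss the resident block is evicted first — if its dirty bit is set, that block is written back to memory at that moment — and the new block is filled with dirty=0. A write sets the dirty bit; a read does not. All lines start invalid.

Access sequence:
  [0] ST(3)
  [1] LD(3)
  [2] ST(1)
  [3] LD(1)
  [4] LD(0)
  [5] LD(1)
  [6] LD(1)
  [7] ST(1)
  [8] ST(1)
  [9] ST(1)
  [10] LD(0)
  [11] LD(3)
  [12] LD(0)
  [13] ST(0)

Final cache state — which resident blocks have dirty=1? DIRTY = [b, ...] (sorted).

  0 | W B3 → L1 miss [D]
  1 | R B3 → L1 hit [D]
  2 | W B1 → L1 miss wb→B3 [D]
  3 | R B1 → L1 hit [D]
  4 | R B0 → L0 miss [-]
  5 | R B1 → L1 hit [D]
  6 | R B1 → L1 hit [D]
  7 | W B1 → L1 hit [D]
  8 | W B1 → L1 hit [D]
  9 | W B1 → L1 hit [D]
  10 | R B0 → L0 hit [-]
  11 | R B3 → L1 miss wb→B1 [-]
  12 | R B0 → L0 hit [-]
  13 | W B0 → L0 hit [D]

DIRTY = [0]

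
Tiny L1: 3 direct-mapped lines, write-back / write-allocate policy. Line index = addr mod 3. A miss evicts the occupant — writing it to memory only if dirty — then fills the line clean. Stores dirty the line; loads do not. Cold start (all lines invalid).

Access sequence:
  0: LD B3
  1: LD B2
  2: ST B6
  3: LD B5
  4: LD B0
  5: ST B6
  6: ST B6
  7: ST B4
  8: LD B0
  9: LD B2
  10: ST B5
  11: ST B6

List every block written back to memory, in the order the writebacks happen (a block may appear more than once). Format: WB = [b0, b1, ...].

0: R B3 -> L0 miss  d=-]
1: R B2 -> L2 miss  d=-]
2: W B6 -> L0 miss  d=D]
3: R B5 -> L2 miss  d=-]
4: R B0 -> L0 miss wb->B6  d=-]
5: W B6 -> L0 miss  d=D]
6: W B6 -> L0 hit  d=D]
7: W B4 -> L1 miss  d=D]
8: R B0 -> L0 miss wb->B6  d=-]
9: R B2 -> L2 miss  d=-]
10: W B5 -> L2 miss  d=D]
11: W B6 -> L0 miss  d=D]

WB = [6, 6]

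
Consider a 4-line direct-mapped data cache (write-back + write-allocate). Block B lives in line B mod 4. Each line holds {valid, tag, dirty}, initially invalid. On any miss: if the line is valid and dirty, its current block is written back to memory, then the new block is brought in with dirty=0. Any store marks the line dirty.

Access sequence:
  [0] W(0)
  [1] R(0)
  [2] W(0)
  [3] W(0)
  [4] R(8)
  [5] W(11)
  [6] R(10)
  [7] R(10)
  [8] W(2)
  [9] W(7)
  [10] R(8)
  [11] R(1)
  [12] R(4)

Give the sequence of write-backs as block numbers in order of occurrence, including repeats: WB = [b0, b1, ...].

WB = [0, 11]

0: W B0 -> L0 miss  d=D]
1: R B0 -> L0 hit  d=D]
2: W B0 -> L0 hit  d=D]
3: W B0 -> L0 hit  d=D]
4: R B8 -> L0 miss wb->B0  d=-]
5: W B11 -> L3 miss  d=D]
6: R B10 -> L2 miss  d=-]
7: R B10 -> L2 hit  d=-]
8: W B2 -> L2 miss  d=D]
9: W B7 -> L3 miss wb->B11  d=D]
10: R B8 -> L0 hit  d=-]
11: R B1 -> L1 miss  d=-]
12: R B4 -> L0 miss  d=-]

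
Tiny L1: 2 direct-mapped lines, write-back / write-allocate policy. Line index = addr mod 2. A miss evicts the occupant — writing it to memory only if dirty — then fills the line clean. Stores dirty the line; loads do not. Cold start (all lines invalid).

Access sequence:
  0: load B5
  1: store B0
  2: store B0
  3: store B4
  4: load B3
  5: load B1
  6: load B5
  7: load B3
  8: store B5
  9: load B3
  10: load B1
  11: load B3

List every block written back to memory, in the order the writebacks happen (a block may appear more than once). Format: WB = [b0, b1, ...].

WB = [0, 5]

0: R B5 -> L1 miss  d=-]
1: W B0 -> L0 miss  d=D]
2: W B0 -> L0 hit  d=D]
3: W B4 -> L0 miss wb->B0  d=D]
4: R B3 -> L1 miss  d=-]
5: R B1 -> L1 miss  d=-]
6: R B5 -> L1 miss  d=-]
7: R B3 -> L1 miss  d=-]
8: W B5 -> L1 miss  d=D]
9: R B3 -> L1 miss wb->B5  d=-]
10: R B1 -> L1 miss  d=-]
11: R B3 -> L1 miss  d=-]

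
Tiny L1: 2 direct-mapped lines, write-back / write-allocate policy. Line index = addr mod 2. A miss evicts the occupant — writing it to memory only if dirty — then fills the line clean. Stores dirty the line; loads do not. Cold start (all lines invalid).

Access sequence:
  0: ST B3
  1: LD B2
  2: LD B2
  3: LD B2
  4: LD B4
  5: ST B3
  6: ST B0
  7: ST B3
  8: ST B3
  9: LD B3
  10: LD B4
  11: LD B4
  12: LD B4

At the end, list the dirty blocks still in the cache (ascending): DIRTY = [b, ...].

DIRTY = [3]

  0 | W B3 → L1 miss [D]
  1 | R B2 → L0 miss [-]
  2 | R B2 → L0 hit [-]
  3 | R B2 → L0 hit [-]
  4 | R B4 → L0 miss [-]
  5 | W B3 → L1 hit [D]
  6 | W B0 → L0 miss [D]
  7 | W B3 → L1 hit [D]
  8 | W B3 → L1 hit [D]
  9 | R B3 → L1 hit [D]
  10 | R B4 → L0 miss wb→B0 [-]
  11 | R B4 → L0 hit [-]
  12 | R B4 → L0 hit [-]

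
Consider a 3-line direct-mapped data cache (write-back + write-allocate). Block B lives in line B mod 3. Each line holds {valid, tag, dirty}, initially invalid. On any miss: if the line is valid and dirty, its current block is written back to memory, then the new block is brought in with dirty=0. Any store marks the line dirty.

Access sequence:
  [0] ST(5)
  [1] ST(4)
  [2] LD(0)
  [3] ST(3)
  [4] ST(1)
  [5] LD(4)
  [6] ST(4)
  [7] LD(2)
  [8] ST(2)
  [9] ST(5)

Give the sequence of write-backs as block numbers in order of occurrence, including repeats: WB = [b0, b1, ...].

WB = [4, 1, 5, 2]

0: W B5 -> L2 miss  d=D]
1: W B4 -> L1 miss  d=D]
2: R B0 -> L0 miss  d=-]
3: W B3 -> L0 miss  d=D]
4: W B1 -> L1 miss wb->B4  d=D]
5: R B4 -> L1 miss wb->B1  d=-]
6: W B4 -> L1 hit  d=D]
7: R B2 -> L2 miss wb->B5  d=-]
8: W B2 -> L2 hit  d=D]
9: W B5 -> L2 miss wb->B2  d=D]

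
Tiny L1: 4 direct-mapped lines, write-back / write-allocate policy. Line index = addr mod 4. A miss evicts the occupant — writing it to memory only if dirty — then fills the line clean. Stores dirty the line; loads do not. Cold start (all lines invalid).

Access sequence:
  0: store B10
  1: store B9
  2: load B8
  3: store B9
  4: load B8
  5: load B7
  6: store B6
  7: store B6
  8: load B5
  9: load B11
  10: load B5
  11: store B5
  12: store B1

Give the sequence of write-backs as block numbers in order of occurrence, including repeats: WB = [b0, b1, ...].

WB = [10, 9, 5]

0: W B10 → L2 miss [D]
1: W B9 → L1 miss [D]
2: R B8 → L0 miss [-]
3: W B9 → L1 hit [D]
4: R B8 → L0 hit [-]
5: R B7 → L3 miss [-]
6: W B6 → L2 miss wb→B10 [D]
7: W B6 → L2 hit [D]
8: R B5 → L1 miss wb→B9 [-]
9: R B11 → L3 miss [-]
10: R B5 → L1 hit [-]
11: W B5 → L1 hit [D]
12: W B1 → L1 miss wb→B5 [D]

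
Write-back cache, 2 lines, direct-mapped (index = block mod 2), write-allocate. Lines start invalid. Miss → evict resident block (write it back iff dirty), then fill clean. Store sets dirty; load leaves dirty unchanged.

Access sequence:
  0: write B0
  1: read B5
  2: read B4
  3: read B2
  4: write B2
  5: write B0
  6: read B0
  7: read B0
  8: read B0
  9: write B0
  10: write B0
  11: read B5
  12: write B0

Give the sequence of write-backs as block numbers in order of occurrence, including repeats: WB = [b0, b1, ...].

WB = [0, 2]

  0 | W B0 → L0 miss [D]
  1 | R B5 → L1 miss [-]
  2 | R B4 → L0 miss wb→B0 [-]
  3 | R B2 → L0 miss [-]
  4 | W B2 → L0 hit [D]
  5 | W B0 → L0 miss wb→B2 [D]
  6 | R B0 → L0 hit [D]
  7 | R B0 → L0 hit [D]
  8 | R B0 → L0 hit [D]
  9 | W B0 → L0 hit [D]
  10 | W B0 → L0 hit [D]
  11 | R B5 → L1 hit [-]
  12 | W B0 → L0 hit [D]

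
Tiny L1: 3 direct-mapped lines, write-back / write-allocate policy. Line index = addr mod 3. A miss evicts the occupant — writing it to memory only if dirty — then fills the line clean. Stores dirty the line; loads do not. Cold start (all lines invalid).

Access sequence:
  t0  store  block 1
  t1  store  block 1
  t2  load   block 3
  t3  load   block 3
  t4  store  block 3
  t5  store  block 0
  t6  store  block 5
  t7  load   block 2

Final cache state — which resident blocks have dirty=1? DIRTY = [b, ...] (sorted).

0: W B1 → L1 miss [D]
1: W B1 → L1 hit [D]
2: R B3 → L0 miss [-]
3: R B3 → L0 hit [-]
4: W B3 → L0 hit [D]
5: W B0 → L0 miss wb→B3 [D]
6: W B5 → L2 miss [D]
7: R B2 → L2 miss wb→B5 [-]

DIRTY = [0, 1]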